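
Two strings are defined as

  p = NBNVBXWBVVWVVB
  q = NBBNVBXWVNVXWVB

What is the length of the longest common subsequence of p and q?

12

Taking N [1,1], then B [2,3], then N [3,4], then V [4,5], then B [5,6], then X [6,7], then W [7,8], then V [9,9], then V [10,11], then W [11,13], then V [13,14], then B [14,15] gives a common subsequence of length 12. The LCS DP gives dp[14][15] = 12, so this is optimal.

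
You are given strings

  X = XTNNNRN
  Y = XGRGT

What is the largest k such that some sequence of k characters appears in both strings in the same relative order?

Let dp[i][j] be the LCS length of the first i characters of X and the first j characters of Y. dp[i][j] = dp[i-1][j-1]+1 when the i-th and j-th characters match, else max(dp[i-1][j], dp[i][j-1]).
    ·  X  G  R  G  T
 ·  0  0  0  0  0  0
 X  0  1  1  1  1  1
 T  0  1  1  1  1  2
 N  0  1  1  1  1  2
 N  0  1  1  1  1  2
 N  0  1  1  1  1  2
 R  0  1  1  2  2  2
 N  0  1  1  2  2  2
dp[7][5] = 2. One LCS (by backtracking along matches): XT.

2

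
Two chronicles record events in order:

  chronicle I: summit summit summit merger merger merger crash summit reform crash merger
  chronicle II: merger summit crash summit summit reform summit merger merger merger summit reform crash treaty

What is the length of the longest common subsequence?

One common subsequence of length 9: summit (chronicle I #1, chronicle II #4), summit (chronicle I #2, chronicle II #5), summit (chronicle I #3, chronicle II #7), merger (chronicle I #4, chronicle II #8), merger (chronicle I #5, chronicle II #9), merger (chronicle I #6, chronicle II #10), summit (chronicle I #8, chronicle II #11), reform (chronicle I #9, chronicle II #12), crash (chronicle I #10, chronicle II #13). Since dp[11][14] = 9, nothing longer is possible.

9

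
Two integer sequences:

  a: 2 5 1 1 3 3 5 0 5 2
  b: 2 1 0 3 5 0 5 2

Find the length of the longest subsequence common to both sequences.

7

One common subsequence of length 7: 2 at a[1]=b[1] → 1 at a[3]=b[2] → 3 at a[6]=b[4] → 5 at a[7]=b[5] → 0 at a[8]=b[6] → 5 at a[9]=b[7] → 2 at a[10]=b[8]. dp[10][8] = 7 confirms this is the maximum.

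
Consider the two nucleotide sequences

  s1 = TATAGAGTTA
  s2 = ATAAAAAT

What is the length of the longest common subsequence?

Taking T at s1[1]=s2[2] → A at s1[2]=s2[5] → A at s1[4]=s2[6] → A at s1[6]=s2[7] → T at s1[9]=s2[8] gives a common subsequence of length 5. Since dp[10][8] = 5, nothing longer is possible.

5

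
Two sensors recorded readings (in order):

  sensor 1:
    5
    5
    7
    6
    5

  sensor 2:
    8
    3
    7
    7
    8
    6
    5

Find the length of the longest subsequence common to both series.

Let dp[i][j] be the LCS length of the first i values of sensor 1 and the first j values of sensor 2. dp[i][j] = dp[i-1][j-1]+1 when the i-th and j-th values match, else max(dp[i-1][j], dp[i][j-1]).
    ·  8  3  7  7  8  6  5
 ·  0  0  0  0  0  0  0  0
 5  0  0  0  0  0  0  0  1
 5  0  0  0  0  0  0  0  1
 7  0  0  0  1  1  1  1  1
 6  0  0  0  1  1  1  2  2
 5  0  0  0  1  1  1  2  3
dp[5][7] = 3. One LCS (by backtracking along matches): 7, 6, 5.

3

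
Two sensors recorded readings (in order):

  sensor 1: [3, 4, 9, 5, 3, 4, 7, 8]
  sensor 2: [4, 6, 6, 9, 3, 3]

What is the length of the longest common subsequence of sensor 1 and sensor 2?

Let dp[i][j] be the LCS length of the first i values of sensor 1 and the first j values of sensor 2. dp[i][j] = dp[i-1][j-1]+1 when the i-th and j-th values match, else max(dp[i-1][j], dp[i][j-1]).
    ·  4  6  6  9  3  3
 ·  0  0  0  0  0  0  0
 3  0  0  0  0  0  1  1
 4  0  1  1  1  1  1  1
 9  0  1  1  1  2  2  2
 5  0  1  1  1  2  2  2
 3  0  1  1  1  2  3  3
 4  0  1  1  1  2  3  3
 7  0  1  1  1  2  3  3
 8  0  1  1  1  2  3  3
dp[8][6] = 3. One LCS (by backtracking along matches): 4, 9, 3.

3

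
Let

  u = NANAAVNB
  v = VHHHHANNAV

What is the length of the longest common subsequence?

4

Let dp[i][j] be the LCS length of the first i characters of u and the first j characters of v. dp[i][j] = dp[i-1][j-1]+1 when the i-th and j-th characters match, else max(dp[i-1][j], dp[i][j-1]).
    ·  V  H  H  H  H  A  N  N  A  V
 ·  0  0  0  0  0  0  0  0  0  0  0
 N  0  0  0  0  0  0  0  1  1  1  1
 A  0  0  0  0  0  0  1  1  1  2  2
 N  0  0  0  0  0  0  1  2  2  2  2
 A  0  0  0  0  0  0  1  2  2  3  3
 A  0  0  0  0  0  0  1  2  2  3  3
 V  0  1  1  1  1  1  1  2  2  3  4
 N  0  1  1  1  1  1  1  2  3  3  4
 B  0  1  1  1  1  1  1  2  3  3  4
dp[8][10] = 4. One LCS (by backtracking along matches): NNAV.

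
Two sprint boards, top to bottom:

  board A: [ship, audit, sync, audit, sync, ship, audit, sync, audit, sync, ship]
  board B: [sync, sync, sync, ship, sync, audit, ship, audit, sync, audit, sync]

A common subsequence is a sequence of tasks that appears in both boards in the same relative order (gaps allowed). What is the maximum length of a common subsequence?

Pick ship at board A[1]=board B[4], then sync at board A[3]=board B[5], then audit at board A[4]=board B[6], then ship at board A[6]=board B[7], then audit at board A[7]=board B[8], then sync at board A[8]=board B[9], then audit at board A[9]=board B[10], then sync at board A[10]=board B[11]; all 8 tasks appear in both, in order. The LCS DP gives dp[11][11] = 8, so this is optimal.

8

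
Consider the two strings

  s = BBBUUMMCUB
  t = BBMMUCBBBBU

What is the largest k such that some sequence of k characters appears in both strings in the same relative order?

6

Match B [2,1]; then B [3,2]; then M [6,3]; then M [7,4]; then C [8,6]; then U [9,11] — 6 characters in the same relative order in both. The LCS DP gives dp[10][11] = 6, so this is optimal.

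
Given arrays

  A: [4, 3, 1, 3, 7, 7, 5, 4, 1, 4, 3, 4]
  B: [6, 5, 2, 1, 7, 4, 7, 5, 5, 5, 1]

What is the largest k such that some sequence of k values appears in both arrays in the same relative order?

Let dp[i][j] be the LCS length of the first i values of A and the first j values of B. dp[i][j] = dp[i-1][j-1]+1 when the i-th and j-th values match, else max(dp[i-1][j], dp[i][j-1]).
    ·  6  5  2  1  7  4  7  5  5  5  1
 ·  0  0  0  0  0  0  0  0  0  0  0  0
 4  0  0  0  0  0  0  1  1  1  1  1  1
 3  0  0  0  0  0  0  1  1  1  1  1  1
 1  0  0  0  0  1  1  1  1  1  1  1  2
 3  0  0  0  0  1  1  1  1  1  1  1  2
 7  0  0  0  0  1  2  2  2  2  2  2  2
 7  0  0  0  0  1  2  2  3  3  3  3  3
 5  0  0  1  1  1  2  2  3  4  4  4  4
 4  0  0  1  1  1  2  3  3  4  4  4  4
 1  0  0  1  1  2  2  3  3  4  4  4  5
 4  0  0  1  1  2  2  3  3  4  4  4  5
 3  0  0  1  1  2  2  3  3  4  4  4  5
 4  0  0  1  1  2  2  3  3  4  4  4  5
dp[12][11] = 5. One LCS (by backtracking along matches): 1, 7, 7, 5, 1.

5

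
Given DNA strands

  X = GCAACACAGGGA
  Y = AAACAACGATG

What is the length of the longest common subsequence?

Let dp[i][j] be the LCS length of the first i bases of X and the first j bases of Y. dp[i][j] = dp[i-1][j-1]+1 when the i-th and j-th bases match, else max(dp[i-1][j], dp[i][j-1]).
    ·  A  A  A  C  A  A  C  G  A  T  G
 ·  0  0  0  0  0  0  0  0  0  0  0  0
 G  0  0  0  0  0  0  0  0  1  1  1  1
 C  0  0  0  0  1  1  1  1  1  1  1  1
 A  0  1  1  1  1  2  2  2  2  2  2  2
 A  0  1  2  2  2  2  3  3  3  3  3  3
 C  0  1  2  2  3  3  3  4  4  4  4  4
 A  0  1  2  3  3  4  4  4  4  5  5  5
 C  0  1  2  3  4  4  4  5  5  5  5  5
 A  0  1  2  3  4  5  5  5  5  6  6  6
 G  0  1  2  3  4  5  5  5  6  6  6  7
 G  0  1  2  3  4  5  5  5  6  6  6  7
 G  0  1  2  3  4  5  5  5  6  6  6  7
 A  0  1  2  3  4  5  6  6  6  7  7  7
dp[12][11] = 7. One LCS (by backtracking along matches): AACACAG.

7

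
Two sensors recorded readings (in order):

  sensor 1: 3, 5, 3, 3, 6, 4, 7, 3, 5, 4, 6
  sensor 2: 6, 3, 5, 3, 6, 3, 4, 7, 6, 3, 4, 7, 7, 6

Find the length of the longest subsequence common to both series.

Pick 3 (sensor 1 #1, sensor 2 #2); then 5 (sensor 1 #2, sensor 2 #3); then 3 (sensor 1 #3, sensor 2 #4); then 3 (sensor 1 #4, sensor 2 #6); then 4 (sensor 1 #6, sensor 2 #7); then 7 (sensor 1 #7, sensor 2 #8); then 3 (sensor 1 #8, sensor 2 #10); then 4 (sensor 1 #10, sensor 2 #11); then 6 (sensor 1 #11, sensor 2 #14); all 9 values appear in both, in order, and the DP table's final entry dp[11][14] is also 9, so no common subsequence is longer.

9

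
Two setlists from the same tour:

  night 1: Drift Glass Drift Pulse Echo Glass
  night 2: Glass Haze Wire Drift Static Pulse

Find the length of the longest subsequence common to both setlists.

3

Match Glass at night 1[2]=night 2[1]; then Drift at night 1[3]=night 2[4]; then Pulse at night 1[4]=night 2[6] — 3 songs in the same relative order in both, and the DP table's final entry dp[6][6] is also 3, so no common subsequence is longer.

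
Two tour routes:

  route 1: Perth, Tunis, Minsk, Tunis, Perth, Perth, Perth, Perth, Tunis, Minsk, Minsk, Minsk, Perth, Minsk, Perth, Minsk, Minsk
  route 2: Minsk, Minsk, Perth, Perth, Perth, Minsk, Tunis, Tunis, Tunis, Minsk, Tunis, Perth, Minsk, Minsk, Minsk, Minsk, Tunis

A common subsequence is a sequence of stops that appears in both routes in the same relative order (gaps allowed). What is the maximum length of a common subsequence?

Pick Minsk [3,2], Perth [5,3], Perth [6,4], Perth [7,5], Tunis [9,9], Minsk [10,10], Minsk [11,13], Minsk [12,14], Minsk [14,15], Minsk [16,16]; all 10 stops appear in both, in order. dp[17][17] = 10 confirms this is the maximum.

10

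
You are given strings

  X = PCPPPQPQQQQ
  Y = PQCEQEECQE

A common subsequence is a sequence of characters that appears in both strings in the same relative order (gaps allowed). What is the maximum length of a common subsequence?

4

Let dp[i][j] be the LCS length of the first i characters of X and the first j characters of Y. dp[i][j] = dp[i-1][j-1]+1 when the i-th and j-th characters match, else max(dp[i-1][j], dp[i][j-1]).
    ·  P  Q  C  E  Q  E  E  C  Q  E
 ·  0  0  0  0  0  0  0  0  0  0  0
 P  0  1  1  1  1  1  1  1  1  1  1
 C  0  1  1  2  2  2  2  2  2  2  2
 P  0  1  1  2  2  2  2  2  2  2  2
 P  0  1  1  2  2  2  2  2  2  2  2
 P  0  1  1  2  2  2  2  2  2  2  2
 Q  0  1  2  2  2  3  3  3  3  3  3
 P  0  1  2  2  2  3  3  3  3  3  3
 Q  0  1  2  2  2  3  3  3  3  4  4
 Q  0  1  2  2  2  3  3  3  3  4  4
 Q  0  1  2  2  2  3  3  3  3  4  4
 Q  0  1  2  2  2  3  3  3  3  4  4
dp[11][10] = 4. One LCS (by backtracking along matches): PCQQ.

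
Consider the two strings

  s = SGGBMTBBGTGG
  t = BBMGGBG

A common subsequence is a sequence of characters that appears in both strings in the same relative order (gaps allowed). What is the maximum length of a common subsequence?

5

Pick B at s[4]=t[2], M at s[5]=t[3], G at s[9]=t[4], G at s[11]=t[5], G at s[12]=t[7]; all 5 characters appear in both, in order, and the DP table's final entry dp[12][7] is also 5, so no common subsequence is longer.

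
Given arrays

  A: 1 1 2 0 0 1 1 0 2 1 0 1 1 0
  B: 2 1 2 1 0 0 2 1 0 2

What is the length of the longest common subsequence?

7

Let dp[i][j] be the LCS length of the first i values of A and the first j values of B. dp[i][j] = dp[i-1][j-1]+1 when the i-th and j-th values match, else max(dp[i-1][j], dp[i][j-1]).
    ·  2  1  2  1  0  0  2  1  0  2
 ·  0  0  0  0  0  0  0  0  0  0  0
 1  0  0  1  1  1  1  1  1  1  1  1
 1  0  0  1  1  2  2  2  2  2  2  2
 2  0  1  1  2  2  2  2  3  3  3  3
 0  0  1  1  2  2  3  3  3  3  4  4
 0  0  1  1  2  2  3  4  4  4  4  4
 1  0  1  2  2  3  3  4  4  5  5  5
 1  0  1  2  2  3  3  4  4  5  5  5
 0  0  1  2  2  3  4  4  4  5  6  6
 2  0  1  2  3  3  4  4  5  5  6  7
 1  0  1  2  3  4  4  4  5  6  6  7
 0  0  1  2  3  4  5  5  5  6  7  7
 1  0  1  2  3  4  5  5  5  6  7  7
 1  0  1  2  3  4  5  5  5  6  7  7
 0  0  1  2  3  4  5  6  6  6  7  7
dp[14][10] = 7. One LCS (by backtracking along matches): 1, 1, 0, 0, 1, 0, 2.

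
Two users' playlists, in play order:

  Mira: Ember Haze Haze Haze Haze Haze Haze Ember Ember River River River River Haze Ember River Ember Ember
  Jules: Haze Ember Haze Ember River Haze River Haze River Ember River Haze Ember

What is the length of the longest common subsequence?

9

Taking Ember [1,2], Haze [7,3], Ember [9,4], River [10,5], River [11,7], River [12,9], River [13,11], Haze [14,12], Ember [18,13] gives a common subsequence of length 9. dp[18][13] = 9 confirms this is the maximum.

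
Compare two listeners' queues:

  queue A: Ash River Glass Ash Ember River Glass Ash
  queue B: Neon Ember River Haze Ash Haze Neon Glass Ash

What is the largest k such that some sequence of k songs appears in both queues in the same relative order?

4

One common subsequence of length 4: River at queue A[2]=queue B[3]; then Ash at queue A[4]=queue B[5]; then Glass at queue A[7]=queue B[8]; then Ash at queue A[8]=queue B[9]. Since dp[8][9] = 4, nothing longer is possible.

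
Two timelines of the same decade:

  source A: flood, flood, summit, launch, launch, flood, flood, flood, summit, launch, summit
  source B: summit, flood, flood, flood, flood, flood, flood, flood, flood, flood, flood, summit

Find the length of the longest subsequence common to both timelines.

6

Pick flood (source A #1, source B #7), then flood (source A #2, source B #8), then flood (source A #6, source B #9), then flood (source A #7, source B #10), then flood (source A #8, source B #11), then summit (source A #11, source B #12); all 6 events appear in both, in order, and the DP table's final entry dp[11][12] is also 6, so no common subsequence is longer.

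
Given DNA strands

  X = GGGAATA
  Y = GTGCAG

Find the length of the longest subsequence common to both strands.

Let dp[i][j] be the LCS length of the first i bases of X and the first j bases of Y. dp[i][j] = dp[i-1][j-1]+1 when the i-th and j-th bases match, else max(dp[i-1][j], dp[i][j-1]).
    ·  G  T  G  C  A  G
 ·  0  0  0  0  0  0  0
 G  0  1  1  1  1  1  1
 G  0  1  1  2  2  2  2
 G  0  1  1  2  2  2  3
 A  0  1  1  2  2  3  3
 A  0  1  1  2  2  3  3
 T  0  1  2  2  2  3  3
 A  0  1  2  2  2  3  3
dp[7][6] = 3. One LCS (by backtracking along matches): GGG.

3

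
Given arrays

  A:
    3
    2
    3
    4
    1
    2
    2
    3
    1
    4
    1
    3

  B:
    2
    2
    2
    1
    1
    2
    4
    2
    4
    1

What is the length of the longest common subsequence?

6

Pick 2 (A #2, B #3) → 1 (A #5, B #5) → 2 (A #6, B #6) → 2 (A #7, B #8) → 4 (A #10, B #9) → 1 (A #11, B #10); all 6 values appear in both, in order. The LCS DP gives dp[12][10] = 6, so this is optimal.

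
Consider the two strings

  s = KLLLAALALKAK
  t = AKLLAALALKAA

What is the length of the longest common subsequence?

Pick K (s #1, t #2) → L (s #3, t #3) → L (s #4, t #4) → A (s #5, t #5) → A (s #6, t #6) → L (s #7, t #7) → A (s #8, t #8) → L (s #9, t #9) → K (s #10, t #10) → A (s #11, t #12); all 10 characters appear in both, in order, and the DP table's final entry dp[12][12] is also 10, so no common subsequence is longer.

10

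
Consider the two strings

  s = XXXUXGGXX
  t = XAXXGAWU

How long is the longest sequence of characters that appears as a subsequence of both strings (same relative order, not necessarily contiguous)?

4

Taking X [1,1] → X [2,3] → X [3,4] → U [4,8] gives a common subsequence of length 4. The LCS DP gives dp[9][8] = 4, so this is optimal.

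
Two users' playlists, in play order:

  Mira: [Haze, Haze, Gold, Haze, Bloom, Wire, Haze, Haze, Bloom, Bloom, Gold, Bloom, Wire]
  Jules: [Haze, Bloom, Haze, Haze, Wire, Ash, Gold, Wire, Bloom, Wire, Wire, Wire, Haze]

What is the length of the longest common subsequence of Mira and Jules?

7

One common subsequence of length 7: Haze at Mira[1]=Jules[1], then Haze at Mira[2]=Jules[3], then Haze at Mira[4]=Jules[4], then Wire at Mira[6]=Jules[5], then Gold at Mira[11]=Jules[7], then Bloom at Mira[12]=Jules[9], then Wire at Mira[13]=Jules[12]. The LCS DP gives dp[13][13] = 7, so this is optimal.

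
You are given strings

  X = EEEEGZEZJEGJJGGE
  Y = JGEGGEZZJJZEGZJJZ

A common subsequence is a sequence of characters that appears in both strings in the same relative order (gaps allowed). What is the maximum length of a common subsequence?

One common subsequence of length 9: E (X #1, Y #3), then E (X #4, Y #6), then Z (X #6, Y #7), then Z (X #8, Y #8), then J (X #9, Y #10), then E (X #10, Y #12), then G (X #11, Y #13), then J (X #12, Y #15), then J (X #13, Y #16). dp[16][17] = 9 confirms this is the maximum.

9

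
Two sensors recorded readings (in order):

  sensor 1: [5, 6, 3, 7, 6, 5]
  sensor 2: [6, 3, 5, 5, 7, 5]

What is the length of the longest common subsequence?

Match 6 at sensor 1[2]=sensor 2[1], then 3 at sensor 1[3]=sensor 2[2], then 7 at sensor 1[4]=sensor 2[5], then 5 at sensor 1[6]=sensor 2[6] — 4 values in the same relative order in both, and the DP table's final entry dp[6][6] is also 4, so no common subsequence is longer.

4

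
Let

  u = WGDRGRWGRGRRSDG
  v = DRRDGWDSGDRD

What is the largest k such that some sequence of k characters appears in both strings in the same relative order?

7

Taking D (u #3, v #1); then R (u #4, v #3); then G (u #5, v #5); then W (u #7, v #6); then G (u #8, v #9); then R (u #12, v #11); then D (u #14, v #12) gives a common subsequence of length 7. The LCS DP gives dp[15][12] = 7, so this is optimal.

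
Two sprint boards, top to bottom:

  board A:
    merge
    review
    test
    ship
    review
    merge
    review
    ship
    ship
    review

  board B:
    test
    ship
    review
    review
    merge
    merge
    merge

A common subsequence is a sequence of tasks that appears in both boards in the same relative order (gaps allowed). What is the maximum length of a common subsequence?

Taking test at board A[3]=board B[1], then ship at board A[4]=board B[2], then review at board A[5]=board B[4], then merge at board A[6]=board B[7] gives a common subsequence of length 4, and the DP table's final entry dp[10][7] is also 4, so no common subsequence is longer.

4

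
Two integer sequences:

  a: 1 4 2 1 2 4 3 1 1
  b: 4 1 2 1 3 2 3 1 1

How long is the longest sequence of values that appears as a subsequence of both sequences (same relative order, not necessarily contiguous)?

Match 1 at a[1]=b[2]; then 2 at a[3]=b[3]; then 1 at a[4]=b[4]; then 2 at a[5]=b[6]; then 3 at a[7]=b[7]; then 1 at a[8]=b[8]; then 1 at a[9]=b[9] — 7 values in the same relative order in both. Since dp[9][9] = 7, nothing longer is possible.

7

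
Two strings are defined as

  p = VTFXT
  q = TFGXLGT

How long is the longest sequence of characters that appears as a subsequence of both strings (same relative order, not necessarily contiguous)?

Let dp[i][j] be the LCS length of the first i characters of p and the first j characters of q. dp[i][j] = dp[i-1][j-1]+1 when the i-th and j-th characters match, else max(dp[i-1][j], dp[i][j-1]).
    ·  T  F  G  X  L  G  T
 ·  0  0  0  0  0  0  0  0
 V  0  0  0  0  0  0  0  0
 T  0  1  1  1  1  1  1  1
 F  0  1  2  2  2  2  2  2
 X  0  1  2  2  3  3  3  3
 T  0  1  2  2  3  3  3  4
dp[5][7] = 4. One LCS (by backtracking along matches): TFXT.

4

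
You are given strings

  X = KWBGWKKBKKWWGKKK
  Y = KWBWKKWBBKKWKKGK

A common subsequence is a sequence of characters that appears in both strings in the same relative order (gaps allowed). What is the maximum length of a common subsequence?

13

Pick K [1,1]; then W [2,2]; then B [3,3]; then W [5,4]; then K [6,5]; then K [7,6]; then B [8,9]; then K [9,10]; then K [10,11]; then W [12,12]; then K [14,13]; then K [15,14]; then K [16,16]; all 13 characters appear in both, in order. Since dp[16][16] = 13, nothing longer is possible.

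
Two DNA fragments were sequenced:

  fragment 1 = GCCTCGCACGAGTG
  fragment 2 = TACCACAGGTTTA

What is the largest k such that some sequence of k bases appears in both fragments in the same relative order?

8

Pick T at fragment 1[4]=fragment 2[1] → C at fragment 1[5]=fragment 2[3] → C at fragment 1[7]=fragment 2[4] → A at fragment 1[8]=fragment 2[5] → C at fragment 1[9]=fragment 2[6] → G at fragment 1[10]=fragment 2[8] → G at fragment 1[12]=fragment 2[9] → T at fragment 1[13]=fragment 2[12]; all 8 bases appear in both, in order. The LCS DP gives dp[14][13] = 8, so this is optimal.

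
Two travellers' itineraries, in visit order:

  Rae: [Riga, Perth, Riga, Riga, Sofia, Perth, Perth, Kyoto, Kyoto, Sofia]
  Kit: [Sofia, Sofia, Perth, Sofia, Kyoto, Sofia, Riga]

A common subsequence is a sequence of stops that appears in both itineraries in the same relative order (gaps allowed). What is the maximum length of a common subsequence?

Match Perth [2,3]; then Sofia [5,4]; then Kyoto [9,5]; then Sofia [10,6] — 4 stops in the same relative order in both. dp[10][7] = 4 confirms this is the maximum.

4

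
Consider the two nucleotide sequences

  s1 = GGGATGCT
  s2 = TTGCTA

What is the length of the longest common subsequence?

Pick T [5,2], then G [6,3], then C [7,4], then T [8,5]; all 4 bases appear in both, in order. The LCS DP gives dp[8][6] = 4, so this is optimal.

4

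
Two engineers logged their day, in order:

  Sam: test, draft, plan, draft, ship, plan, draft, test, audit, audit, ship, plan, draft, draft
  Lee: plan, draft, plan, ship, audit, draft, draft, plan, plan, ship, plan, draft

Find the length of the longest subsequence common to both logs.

7

Pick draft [2,2] → plan [3,3] → draft [4,7] → plan [6,9] → ship [11,10] → plan [12,11] → draft [14,12]; all 7 tasks appear in both, in order. Since dp[14][12] = 7, nothing longer is possible.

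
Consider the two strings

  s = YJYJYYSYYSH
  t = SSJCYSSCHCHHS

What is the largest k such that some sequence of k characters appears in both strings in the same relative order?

Match J [2,3]; then Y [6,5]; then S [7,6]; then S [10,7]; then H [11,12] — 5 characters in the same relative order in both. dp[11][13] = 5 confirms this is the maximum.

5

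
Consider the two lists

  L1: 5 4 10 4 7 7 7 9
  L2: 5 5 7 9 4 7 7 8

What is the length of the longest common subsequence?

4

Pick 5 at L1[1]=L2[2], then 4 at L1[4]=L2[5], then 7 at L1[5]=L2[6], then 7 at L1[6]=L2[7]; all 4 values appear in both, in order. dp[8][8] = 4 confirms this is the maximum.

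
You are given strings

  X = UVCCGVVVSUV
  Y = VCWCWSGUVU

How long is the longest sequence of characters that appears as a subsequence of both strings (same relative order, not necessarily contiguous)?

One common subsequence of length 6: V at X[2]=Y[1], then C at X[3]=Y[2], then C at X[4]=Y[4], then G at X[5]=Y[7], then V at X[8]=Y[9], then U at X[10]=Y[10]. Since dp[11][10] = 6, nothing longer is possible.

6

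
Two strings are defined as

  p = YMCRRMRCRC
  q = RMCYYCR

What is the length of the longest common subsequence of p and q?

Pick M [2,2], C [3,3], C [8,6], R [9,7]; all 4 characters appear in both, in order, and the DP table's final entry dp[10][7] is also 4, so no common subsequence is longer.

4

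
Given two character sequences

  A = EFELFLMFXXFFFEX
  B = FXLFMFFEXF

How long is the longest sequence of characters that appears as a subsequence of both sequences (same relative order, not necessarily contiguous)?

Let dp[i][j] be the LCS length of the first i characters of A and the first j characters of B. dp[i][j] = dp[i-1][j-1]+1 when the i-th and j-th characters match, else max(dp[i-1][j], dp[i][j-1]).
    ·  F  X  L  F  M  F  F  E  X  F
 ·  0  0  0  0  0  0  0  0  0  0  0
 E  0  0  0  0  0  0  0  0  1  1  1
 F  0  1  1  1  1  1  1  1  1  1  2
 E  0  1  1  1  1  1  1  1  2  2  2
 L  0  1  1  2  2  2  2  2  2  2  2
 F  0  1  1  2  3  3  3  3  3  3  3
 L  0  1  1  2  3  3  3  3  3  3  3
 M  0  1  1  2  3  4  4  4  4  4  4
 F  0  1  1  2  3  4  5  5  5  5  5
 X  0  1  2  2  3  4  5  5  5  6  6
 X  0  1  2  2  3  4  5  5  5  6  6
 F  0  1  2  2  3  4  5  6  6  6  7
 F  0  1  2  2  3  4  5  6  6  6  7
 F  0  1  2  2  3  4  5  6  6  6  7
 E  0  1  2  2  3  4  5  6  7  7  7
 X  0  1  2  2  3  4  5  6  7  8  8
dp[15][10] = 8. One LCS (by backtracking along matches): FLFMFFEX.

8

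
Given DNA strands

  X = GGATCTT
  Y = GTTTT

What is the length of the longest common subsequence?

4

One common subsequence of length 4: G at X[1]=Y[1] → T at X[4]=Y[3] → T at X[6]=Y[4] → T at X[7]=Y[5]. dp[7][5] = 4 confirms this is the maximum.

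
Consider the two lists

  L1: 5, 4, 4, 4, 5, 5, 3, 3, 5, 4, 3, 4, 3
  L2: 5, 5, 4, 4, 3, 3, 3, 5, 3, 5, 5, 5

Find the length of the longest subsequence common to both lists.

One common subsequence of length 7: 5 [1,2], 4 [2,3], 4 [3,4], 3 [7,6], 3 [8,7], 5 [9,8], 3 [11,9], and the DP table's final entry dp[13][12] is also 7, so no common subsequence is longer.

7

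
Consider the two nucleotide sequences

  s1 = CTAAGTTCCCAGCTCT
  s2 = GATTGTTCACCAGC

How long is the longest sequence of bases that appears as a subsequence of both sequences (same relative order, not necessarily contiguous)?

10

Match T [2,4]; then G [5,5]; then T [6,6]; then T [7,7]; then C [8,8]; then C [9,10]; then C [10,11]; then A [11,12]; then G [12,13]; then C [15,14] — 10 bases in the same relative order in both. Since dp[16][14] = 10, nothing longer is possible.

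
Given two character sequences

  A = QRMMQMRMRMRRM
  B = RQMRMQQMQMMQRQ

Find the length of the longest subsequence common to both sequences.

One common subsequence of length 8: Q at A[1]=B[2], then R at A[2]=B[4], then M at A[3]=B[5], then M at A[4]=B[8], then Q at A[5]=B[9], then M at A[6]=B[10], then M at A[8]=B[11], then R at A[9]=B[13]. dp[13][14] = 8 confirms this is the maximum.

8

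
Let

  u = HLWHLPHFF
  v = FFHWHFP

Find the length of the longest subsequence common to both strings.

Taking H at u[1]=v[3], W at u[3]=v[4], H at u[4]=v[5], P at u[6]=v[7] gives a common subsequence of length 4. Since dp[9][7] = 4, nothing longer is possible.

4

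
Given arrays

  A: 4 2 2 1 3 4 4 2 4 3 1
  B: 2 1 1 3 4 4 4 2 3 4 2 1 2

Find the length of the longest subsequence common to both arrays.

Let dp[i][j] be the LCS length of the first i values of A and the first j values of B. dp[i][j] = dp[i-1][j-1]+1 when the i-th and j-th values match, else max(dp[i-1][j], dp[i][j-1]).
    ·  2  1  1  3  4  4  4  2  3  4  2  1  2
 ·  0  0  0  0  0  0  0  0  0  0  0  0  0  0
 4  0  0  0  0  0  1  1  1  1  1  1  1  1  1
 2  0  1  1  1  1  1  1  1  2  2  2  2  2  2
 2  0  1  1  1  1  1  1  1  2  2  2  3  3  3
 1  0  1  2  2  2  2  2  2  2  2  2  3  4  4
 3  0  1  2  2  3  3  3  3  3  3  3  3  4  4
 4  0  1  2  2  3  4  4  4  4  4  4  4  4  4
 4  0  1  2  2  3  4  5  5  5  5  5  5  5  5
 2  0  1  2  2  3  4  5  5  6  6  6  6  6  6
 4  0  1  2  2  3  4  5  6  6  6  7  7  7  7
 3  0  1  2  2  3  4  5  6  6  7  7  7  7  7
 1  0  1  2  3  3  4  5  6  6  7  7  7  8  8
dp[11][13] = 8. One LCS (by backtracking along matches): 2, 1, 3, 4, 4, 2, 4, 1.

8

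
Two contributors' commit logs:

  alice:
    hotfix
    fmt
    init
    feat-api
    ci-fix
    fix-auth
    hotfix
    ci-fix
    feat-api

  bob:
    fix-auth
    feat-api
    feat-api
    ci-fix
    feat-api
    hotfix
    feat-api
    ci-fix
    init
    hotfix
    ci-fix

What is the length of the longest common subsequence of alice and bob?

5

Match hotfix at alice[1]=bob[6], feat-api at alice[4]=bob[7], ci-fix at alice[5]=bob[8], hotfix at alice[7]=bob[10], ci-fix at alice[8]=bob[11] — 5 commits in the same relative order in both. dp[9][11] = 5 confirms this is the maximum.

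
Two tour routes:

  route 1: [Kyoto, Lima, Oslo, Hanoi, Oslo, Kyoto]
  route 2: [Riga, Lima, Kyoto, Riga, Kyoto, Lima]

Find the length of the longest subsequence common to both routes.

2

Taking Kyoto (route 1 #1, route 2 #5), then Lima (route 1 #2, route 2 #6) gives a common subsequence of length 2. dp[6][6] = 2 confirms this is the maximum.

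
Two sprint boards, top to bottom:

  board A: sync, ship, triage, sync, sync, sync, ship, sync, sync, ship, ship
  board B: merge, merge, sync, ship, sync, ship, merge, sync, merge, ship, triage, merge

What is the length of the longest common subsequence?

6

Match sync (board A #1, board B #3); then ship (board A #2, board B #4); then sync (board A #6, board B #5); then ship (board A #7, board B #6); then sync (board A #8, board B #8); then ship (board A #10, board B #10) — 6 tasks in the same relative order in both, and the DP table's final entry dp[11][12] is also 6, so no common subsequence is longer.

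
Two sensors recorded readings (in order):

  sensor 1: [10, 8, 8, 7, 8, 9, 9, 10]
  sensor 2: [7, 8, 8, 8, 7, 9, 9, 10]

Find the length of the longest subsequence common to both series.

6

Pick 8 [2,3] → 8 [3,4] → 7 [4,5] → 9 [6,6] → 9 [7,7] → 10 [8,8]; all 6 values appear in both, in order. dp[8][8] = 6 confirms this is the maximum.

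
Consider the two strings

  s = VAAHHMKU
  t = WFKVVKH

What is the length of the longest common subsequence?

2

Let dp[i][j] be the LCS length of the first i characters of s and the first j characters of t. dp[i][j] = dp[i-1][j-1]+1 when the i-th and j-th characters match, else max(dp[i-1][j], dp[i][j-1]).
    ·  W  F  K  V  V  K  H
 ·  0  0  0  0  0  0  0  0
 V  0  0  0  0  1  1  1  1
 A  0  0  0  0  1  1  1  1
 A  0  0  0  0  1  1  1  1
 H  0  0  0  0  1  1  1  2
 H  0  0  0  0  1  1  1  2
 M  0  0  0  0  1  1  1  2
 K  0  0  0  1  1  1  2  2
 U  0  0  0  1  1  1  2  2
dp[8][7] = 2. One LCS (by backtracking along matches): VH.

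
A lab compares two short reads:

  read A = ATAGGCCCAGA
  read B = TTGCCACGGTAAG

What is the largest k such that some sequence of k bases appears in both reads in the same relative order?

Taking T at read A[2]=read B[2], then G at read A[5]=read B[3], then C at read A[6]=read B[4], then C at read A[7]=read B[5], then C at read A[8]=read B[7], then A at read A[9]=read B[12], then G at read A[10]=read B[13] gives a common subsequence of length 7. Since dp[11][13] = 7, nothing longer is possible.

7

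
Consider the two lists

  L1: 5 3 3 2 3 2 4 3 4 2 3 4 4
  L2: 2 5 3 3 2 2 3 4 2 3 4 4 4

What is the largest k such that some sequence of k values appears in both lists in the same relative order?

Pick 5 (L1 #1, L2 #2); then 3 (L1 #2, L2 #3); then 3 (L1 #3, L2 #4); then 2 (L1 #4, L2 #5); then 2 (L1 #6, L2 #6); then 3 (L1 #8, L2 #7); then 4 (L1 #9, L2 #8); then 2 (L1 #10, L2 #9); then 3 (L1 #11, L2 #10); then 4 (L1 #12, L2 #12); then 4 (L1 #13, L2 #13); all 11 values appear in both, in order. dp[13][13] = 11 confirms this is the maximum.

11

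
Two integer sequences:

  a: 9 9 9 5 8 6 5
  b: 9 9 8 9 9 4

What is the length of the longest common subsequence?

3

One common subsequence of length 3: 9 at a[1]=b[2], then 9 at a[2]=b[4], then 9 at a[3]=b[5]. Since dp[7][6] = 3, nothing longer is possible.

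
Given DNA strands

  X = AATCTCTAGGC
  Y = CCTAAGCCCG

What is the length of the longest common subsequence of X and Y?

Taking C at X[4]=Y[1], then C at X[6]=Y[2], then T at X[7]=Y[3], then A at X[8]=Y[5], then G at X[9]=Y[6], then G at X[10]=Y[10] gives a common subsequence of length 6. Since dp[11][10] = 6, nothing longer is possible.

6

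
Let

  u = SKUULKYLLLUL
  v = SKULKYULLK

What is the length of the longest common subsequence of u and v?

8

Let dp[i][j] be the LCS length of the first i characters of u and the first j characters of v. dp[i][j] = dp[i-1][j-1]+1 when the i-th and j-th characters match, else max(dp[i-1][j], dp[i][j-1]).
    ·  S  K  U  L  K  Y  U  L  L  K
 ·  0  0  0  0  0  0  0  0  0  0  0
 S  0  1  1  1  1  1  1  1  1  1  1
 K  0  1  2  2  2  2  2  2  2  2  2
 U  0  1  2  3  3  3  3  3  3  3  3
 U  0  1  2  3  3  3  3  4  4  4  4
 L  0  1  2  3  4  4  4  4  5  5  5
 K  0  1  2  3  4  5  5  5  5  5  6
 Y  0  1  2  3  4  5  6  6  6  6  6
 L  0  1  2  3  4  5  6  6  7  7  7
 L  0  1  2  3  4  5  6  6  7  8  8
 L  0  1  2  3  4  5  6  6  7  8  8
 U  0  1  2  3  4  5  6  7  7  8  8
 L  0  1  2  3  4  5  6  7  8  8  8
dp[12][10] = 8. One LCS (by backtracking along matches): SKULKYLL.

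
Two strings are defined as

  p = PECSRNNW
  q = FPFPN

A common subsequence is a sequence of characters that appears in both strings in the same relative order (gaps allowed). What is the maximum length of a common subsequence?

2

Taking P [1,4] → N [7,5] gives a common subsequence of length 2. dp[8][5] = 2 confirms this is the maximum.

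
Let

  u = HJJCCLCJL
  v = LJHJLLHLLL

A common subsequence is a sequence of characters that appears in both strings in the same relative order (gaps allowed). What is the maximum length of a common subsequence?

Let dp[i][j] be the LCS length of the first i characters of u and the first j characters of v. dp[i][j] = dp[i-1][j-1]+1 when the i-th and j-th characters match, else max(dp[i-1][j], dp[i][j-1]).
    ·  L  J  H  J  L  L  H  L  L  L
 ·  0  0  0  0  0  0  0  0  0  0  0
 H  0  0  0  1  1  1  1  1  1  1  1
 J  0  0  1  1  2  2  2  2  2  2  2
 J  0  0  1  1  2  2  2  2  2  2  2
 C  0  0  1  1  2  2  2  2  2  2  2
 C  0  0  1  1  2  2  2  2  2  2  2
 L  0  1  1  1  2  3  3  3  3  3  3
 C  0  1  1  1  2  3  3  3  3  3  3
 J  0  1  2  2  2  3  3  3  3  3  3
 L  0  1  2  2  2  3  4  4  4  4  4
dp[9][10] = 4. One LCS (by backtracking along matches): HJLL.

4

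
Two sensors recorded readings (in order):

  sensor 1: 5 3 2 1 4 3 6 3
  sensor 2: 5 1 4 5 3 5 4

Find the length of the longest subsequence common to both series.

Pick 5 [1,1], 1 [4,2], 4 [5,3], 3 [6,5]; all 4 values appear in both, in order. The LCS DP gives dp[8][7] = 4, so this is optimal.

4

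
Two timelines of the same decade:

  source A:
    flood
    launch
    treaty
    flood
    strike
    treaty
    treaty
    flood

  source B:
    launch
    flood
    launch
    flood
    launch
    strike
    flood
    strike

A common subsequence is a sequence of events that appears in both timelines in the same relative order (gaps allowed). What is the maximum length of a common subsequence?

Match flood at source A[1]=source B[2], launch at source A[2]=source B[3], flood at source A[4]=source B[4], strike at source A[5]=source B[6], flood at source A[8]=source B[7] — 5 events in the same relative order in both, and the DP table's final entry dp[8][8] is also 5, so no common subsequence is longer.

5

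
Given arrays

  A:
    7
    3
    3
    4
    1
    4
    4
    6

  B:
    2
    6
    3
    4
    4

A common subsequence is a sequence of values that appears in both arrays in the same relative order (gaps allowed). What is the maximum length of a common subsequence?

Pick 3 [3,3], 4 [6,4], 4 [7,5]; all 3 values appear in both, in order, and the DP table's final entry dp[8][5] is also 3, so no common subsequence is longer.

3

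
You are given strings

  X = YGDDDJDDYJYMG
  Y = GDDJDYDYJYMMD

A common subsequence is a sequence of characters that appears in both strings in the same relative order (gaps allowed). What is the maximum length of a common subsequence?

One common subsequence of length 10: G (X #2, Y #1) → D (X #4, Y #2) → D (X #5, Y #3) → J (X #6, Y #4) → D (X #7, Y #5) → D (X #8, Y #7) → Y (X #9, Y #8) → J (X #10, Y #9) → Y (X #11, Y #10) → M (X #12, Y #12). Since dp[13][13] = 10, nothing longer is possible.

10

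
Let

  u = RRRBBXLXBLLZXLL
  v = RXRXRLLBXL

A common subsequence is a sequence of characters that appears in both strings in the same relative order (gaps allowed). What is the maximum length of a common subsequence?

Let dp[i][j] be the LCS length of the first i characters of u and the first j characters of v. dp[i][j] = dp[i-1][j-1]+1 when the i-th and j-th characters match, else max(dp[i-1][j], dp[i][j-1]).
    ·  R  X  R  X  R  L  L  B  X  L
 ·  0  0  0  0  0  0  0  0  0  0  0
 R  0  1  1  1  1  1  1  1  1  1  1
 R  0  1  1  2  2  2  2  2  2  2  2
 R  0  1  1  2  2  3  3  3  3  3  3
 B  0  1  1  2  2  3  3  3  4  4  4
 B  0  1  1  2  2  3  3  3  4  4  4
 X  0  1  2  2  3  3  3  3  4  5  5
 L  0  1  2  2  3  3  4  4  4  5  6
 X  0  1  2  2  3  3  4  4  4  5  6
 B  0  1  2  2  3  3  4  4  5  5  6
 L  0  1  2  2  3  3  4  5  5  5  6
 L  0  1  2  2  3  3  4  5  5  5  6
 Z  0  1  2  2  3  3  4  5  5  5  6
 X  0  1  2  2  3  3  4  5  5  6  6
 L  0  1  2  2  3  3  4  5  5  6  7
 L  0  1  2  2  3  3  4  5  5  6  7
dp[15][10] = 7. One LCS (by backtracking along matches): RRRLBXL.

7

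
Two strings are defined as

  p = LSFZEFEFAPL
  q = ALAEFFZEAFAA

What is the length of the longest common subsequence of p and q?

6

Let dp[i][j] be the LCS length of the first i characters of p and the first j characters of q. dp[i][j] = dp[i-1][j-1]+1 when the i-th and j-th characters match, else max(dp[i-1][j], dp[i][j-1]).
    ·  A  L  A  E  F  F  Z  E  A  F  A  A
 ·  0  0  0  0  0  0  0  0  0  0  0  0  0
 L  0  0  1  1  1  1  1  1  1  1  1  1  1
 S  0  0  1  1  1  1  1  1  1  1  1  1  1
 F  0  0  1  1  1  2  2  2  2  2  2  2  2
 Z  0  0  1  1  1  2  2  3  3  3  3  3  3
 E  0  0  1  1  2  2  2  3  4  4  4  4  4
 F  0  0  1  1  2  3  3  3  4  4  5  5  5
 E  0  0  1  1  2  3  3  3  4  4  5  5  5
 F  0  0  1  1  2  3  4  4  4  4  5  5  5
 A  0  1  1  2  2  3  4  4  4  5  5  6  6
 P  0  1  1  2  2  3  4  4  4  5  5  6  6
 L  0  1  2  2  2  3  4  4  4  5  5  6  6
dp[11][12] = 6. One LCS (by backtracking along matches): LFZEFA.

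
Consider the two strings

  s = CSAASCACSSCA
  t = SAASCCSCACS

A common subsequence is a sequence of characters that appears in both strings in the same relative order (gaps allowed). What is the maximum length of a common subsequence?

Let dp[i][j] be the LCS length of the first i characters of s and the first j characters of t. dp[i][j] = dp[i-1][j-1]+1 when the i-th and j-th characters match, else max(dp[i-1][j], dp[i][j-1]).
    ·  S  A  A  S  C  C  S  C  A  C  S
 ·  0  0  0  0  0  0  0  0  0  0  0  0
 C  0  0  0  0  0  1  1  1  1  1  1  1
 S  0  1  1  1  1  1  1  2  2  2  2  2
 A  0  1  2  2  2  2  2  2  2  3  3  3
 A  0  1  2  3  3  3  3  3  3  3  3  3
 S  0  1  2  3  4  4  4  4  4  4  4  4
 C  0  1  2  3  4  5  5  5  5  5  5  5
 A  0  1  2  3  4  5  5  5  5  6  6  6
 C  0  1  2  3  4  5  6  6  6  6  7  7
 S  0  1  2  3  4  5  6  7  7  7  7  8
 S  0  1  2  3  4  5  6  7  7  7  7  8
 C  0  1  2  3  4  5  6  7  8  8  8  8
 A  0  1  2  3  4  5  6  7  8  9  9  9
dp[12][11] = 9. One LCS (by backtracking along matches): SAASCCSCA.

9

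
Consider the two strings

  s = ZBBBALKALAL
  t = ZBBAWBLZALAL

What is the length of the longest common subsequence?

Let dp[i][j] be the LCS length of the first i characters of s and the first j characters of t. dp[i][j] = dp[i-1][j-1]+1 when the i-th and j-th characters match, else max(dp[i-1][j], dp[i][j-1]).
    ·  Z  B  B  A  W  B  L  Z  A  L  A  L
 ·  0  0  0  0  0  0  0  0  0  0  0  0  0
 Z  0  1  1  1  1  1  1  1  1  1  1  1  1
 B  0  1  2  2  2  2  2  2  2  2  2  2  2
 B  0  1  2  3  3  3  3  3  3  3  3  3  3
 B  0  1  2  3  3  3  4  4  4  4  4  4  4
 A  0  1  2  3  4  4  4  4  4  5  5  5  5
 L  0  1  2  3  4  4  4  5  5  5  6  6  6
 K  0  1  2  3  4  4  4  5  5  5  6  6  6
 A  0  1  2  3  4  4  4  5  5  6  6  7  7
 L  0  1  2  3  4  4  4  5  5  6  7  7  8
 A  0  1  2  3  4  4  4  5  5  6  7  8  8
 L  0  1  2  3  4  4  4  5  5  6  7  8  9
dp[11][12] = 9. One LCS (by backtracking along matches): ZBBBLALAL.

9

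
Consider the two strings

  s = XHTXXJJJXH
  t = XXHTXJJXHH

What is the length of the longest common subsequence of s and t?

8

One common subsequence of length 8: X [1,2]; then H [2,3]; then T [3,4]; then X [5,5]; then J [7,6]; then J [8,7]; then X [9,8]; then H [10,10]. Since dp[10][10] = 8, nothing longer is possible.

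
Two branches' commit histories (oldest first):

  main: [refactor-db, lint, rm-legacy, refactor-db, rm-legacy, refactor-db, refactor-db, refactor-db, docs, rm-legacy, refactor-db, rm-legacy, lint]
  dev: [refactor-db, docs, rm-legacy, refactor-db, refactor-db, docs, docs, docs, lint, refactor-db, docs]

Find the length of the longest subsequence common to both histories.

6

Pick refactor-db at main[1]=dev[1]; then rm-legacy at main[3]=dev[3]; then refactor-db at main[4]=dev[4]; then refactor-db at main[6]=dev[5]; then refactor-db at main[8]=dev[10]; then docs at main[9]=dev[11]; all 6 commits appear in both, in order. The LCS DP gives dp[13][11] = 6, so this is optimal.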